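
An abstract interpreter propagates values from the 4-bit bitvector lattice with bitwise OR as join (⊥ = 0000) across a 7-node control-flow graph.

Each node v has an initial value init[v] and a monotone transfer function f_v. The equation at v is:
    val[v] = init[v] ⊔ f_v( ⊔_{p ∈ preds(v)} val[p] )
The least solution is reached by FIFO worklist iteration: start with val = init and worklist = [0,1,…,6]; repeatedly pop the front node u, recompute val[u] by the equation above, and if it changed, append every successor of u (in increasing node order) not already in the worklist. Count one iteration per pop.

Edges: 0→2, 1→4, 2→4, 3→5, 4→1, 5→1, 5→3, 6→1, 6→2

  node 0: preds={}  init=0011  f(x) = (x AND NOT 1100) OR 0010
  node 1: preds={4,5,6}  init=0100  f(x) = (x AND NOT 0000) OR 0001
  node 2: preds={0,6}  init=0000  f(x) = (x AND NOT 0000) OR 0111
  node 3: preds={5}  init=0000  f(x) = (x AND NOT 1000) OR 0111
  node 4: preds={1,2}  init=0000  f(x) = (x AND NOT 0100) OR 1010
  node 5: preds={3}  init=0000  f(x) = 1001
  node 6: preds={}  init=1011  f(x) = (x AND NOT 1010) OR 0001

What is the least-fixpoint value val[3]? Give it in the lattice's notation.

0111

Worklist (9 pops):
  #1 pop 0: in=0000 → 0011 (no change)
  #2 pop 1: in=1011 → 1111 (was 0100); enqueue []
  #3 pop 2: in=1011 → 1111 (was 0000); enqueue []
  #4 pop 3: in=0000 → 0111 (was 0000); enqueue []
  #5 pop 4: in=1111 → 1011 (was 0000); enqueue [1]
  #6 pop 5: in=0111 → 1001 (was 0000); enqueue [3]
  #7 pop 6: in=0000 → 1011 (no change)
  #8 pop 1: in=1011 → 1111 (no change)
  #9 pop 3: in=1001 → 0111 (no change)

Fixpoint:
  val[0] = 0011
  val[1] = 1111
  val[2] = 1111
  val[3] = 0111
  val[4] = 1011
  val[5] = 1001
  val[6] = 1011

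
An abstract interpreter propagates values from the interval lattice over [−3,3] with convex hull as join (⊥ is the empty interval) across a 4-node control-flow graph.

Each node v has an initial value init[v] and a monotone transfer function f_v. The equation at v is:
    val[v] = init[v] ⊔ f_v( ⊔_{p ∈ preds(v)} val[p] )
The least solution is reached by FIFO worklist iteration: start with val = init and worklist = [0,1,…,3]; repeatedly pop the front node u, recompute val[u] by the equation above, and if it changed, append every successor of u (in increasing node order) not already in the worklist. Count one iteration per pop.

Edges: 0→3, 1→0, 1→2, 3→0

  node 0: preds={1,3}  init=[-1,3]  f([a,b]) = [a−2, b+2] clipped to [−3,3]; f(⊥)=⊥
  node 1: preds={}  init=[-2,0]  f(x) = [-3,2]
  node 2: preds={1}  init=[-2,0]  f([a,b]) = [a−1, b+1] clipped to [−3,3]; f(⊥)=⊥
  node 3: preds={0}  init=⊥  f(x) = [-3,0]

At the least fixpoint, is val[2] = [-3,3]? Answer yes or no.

yes

Iteration log — 5 steps:
  step 1. node 0  ⊔preds=[-2,0]  new=[-3,3]  old=[-1,3]  +wl: 
  step 2. node 1  ⊔preds=⊥  new=[-3,2]  old=[-2,0]  +wl: 0
  step 3. node 2  ⊔preds=[-3,2]  new=[-3,3]  old=[-2,0]  +wl: 
  step 4. node 3  ⊔preds=[-3,3]  new=[-3,0]  old=⊥  +wl: 
  step 5. node 0  ⊔preds=[-3,2]  new=[-3,3]  stable

Least fixpoint reached:
  node 0: [-3,3]
  node 1: [-3,2]
  node 2: [-3,3]
  node 3: [-3,0]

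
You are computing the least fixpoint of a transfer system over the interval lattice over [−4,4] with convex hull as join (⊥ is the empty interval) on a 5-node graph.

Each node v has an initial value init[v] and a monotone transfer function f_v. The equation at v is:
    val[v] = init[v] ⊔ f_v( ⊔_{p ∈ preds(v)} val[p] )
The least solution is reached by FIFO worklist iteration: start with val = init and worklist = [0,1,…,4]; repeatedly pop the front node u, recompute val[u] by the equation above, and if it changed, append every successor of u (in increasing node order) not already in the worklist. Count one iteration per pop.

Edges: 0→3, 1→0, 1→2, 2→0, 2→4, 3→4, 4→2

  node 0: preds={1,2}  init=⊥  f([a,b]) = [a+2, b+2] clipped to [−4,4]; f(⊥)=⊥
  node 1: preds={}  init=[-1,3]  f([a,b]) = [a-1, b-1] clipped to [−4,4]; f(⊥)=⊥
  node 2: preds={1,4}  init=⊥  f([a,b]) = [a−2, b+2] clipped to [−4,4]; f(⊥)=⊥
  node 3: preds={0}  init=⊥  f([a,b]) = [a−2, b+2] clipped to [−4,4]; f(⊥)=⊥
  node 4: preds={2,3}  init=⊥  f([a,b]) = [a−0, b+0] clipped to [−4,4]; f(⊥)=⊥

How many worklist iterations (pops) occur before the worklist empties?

Worklist (13 pops):
  #1 pop 0: in=[-1,3] → [1,4] (was ⊥); enqueue []
  #2 pop 1: in=⊥ → [-1,3] (no change)
  #3 pop 2: in=[-1,3] → [-3,4] (was ⊥); enqueue [0]
  #4 pop 3: in=[1,4] → [-1,4] (was ⊥); enqueue []
  #5 pop 4: in=[-3,4] → [-3,4] (was ⊥); enqueue [2]
  #6 pop 0: in=[-3,4] → [-1,4] (was [1,4]); enqueue [3]
  #7 pop 2: in=[-3,4] → [-4,4] (was [-3,4]); enqueue [0,4]
  #8 pop 3: in=[-1,4] → [-3,4] (was [-1,4]); enqueue []
  #9 pop 0: in=[-4,4] → [-2,4] (was [-1,4]); enqueue [3]
  #10 pop 4: in=[-4,4] → [-4,4] (was [-3,4]); enqueue [2]
  #11 pop 3: in=[-2,4] → [-4,4] (was [-3,4]); enqueue [4]
  #12 pop 2: in=[-4,4] → [-4,4] (no change)
  #13 pop 4: in=[-4,4] → [-4,4] (no change)

Fixpoint:
  val[0] = [-2,4]
  val[1] = [-1,3]
  val[2] = [-4,4]
  val[3] = [-4,4]
  val[4] = [-4,4]

13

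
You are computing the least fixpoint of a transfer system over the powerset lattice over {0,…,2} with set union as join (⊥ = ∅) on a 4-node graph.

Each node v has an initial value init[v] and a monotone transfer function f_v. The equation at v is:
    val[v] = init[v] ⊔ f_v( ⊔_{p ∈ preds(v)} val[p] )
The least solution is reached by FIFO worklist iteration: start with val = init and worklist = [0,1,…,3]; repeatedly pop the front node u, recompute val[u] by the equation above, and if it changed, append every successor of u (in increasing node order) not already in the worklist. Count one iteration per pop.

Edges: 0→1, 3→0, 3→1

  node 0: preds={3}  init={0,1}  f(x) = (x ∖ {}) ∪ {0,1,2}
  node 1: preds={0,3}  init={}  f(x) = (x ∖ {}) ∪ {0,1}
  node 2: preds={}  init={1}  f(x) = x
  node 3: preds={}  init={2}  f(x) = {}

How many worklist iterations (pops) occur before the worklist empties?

Trace (4 dequeues):
  [1] u=0 | in {2} | out {0,1,2} | prev {0,1} | push {}
  [2] u=1 | in {0,1,2} | out {0,1,2} | prev {} | push {}
  [3] u=2 | in {} | out {1} | ==
  [4] u=3 | in {} | out {2} | ==

Converged values:
  [0] {0,1,2}
  [1] {0,1,2}
  [2] {1}
  [3] {2}

4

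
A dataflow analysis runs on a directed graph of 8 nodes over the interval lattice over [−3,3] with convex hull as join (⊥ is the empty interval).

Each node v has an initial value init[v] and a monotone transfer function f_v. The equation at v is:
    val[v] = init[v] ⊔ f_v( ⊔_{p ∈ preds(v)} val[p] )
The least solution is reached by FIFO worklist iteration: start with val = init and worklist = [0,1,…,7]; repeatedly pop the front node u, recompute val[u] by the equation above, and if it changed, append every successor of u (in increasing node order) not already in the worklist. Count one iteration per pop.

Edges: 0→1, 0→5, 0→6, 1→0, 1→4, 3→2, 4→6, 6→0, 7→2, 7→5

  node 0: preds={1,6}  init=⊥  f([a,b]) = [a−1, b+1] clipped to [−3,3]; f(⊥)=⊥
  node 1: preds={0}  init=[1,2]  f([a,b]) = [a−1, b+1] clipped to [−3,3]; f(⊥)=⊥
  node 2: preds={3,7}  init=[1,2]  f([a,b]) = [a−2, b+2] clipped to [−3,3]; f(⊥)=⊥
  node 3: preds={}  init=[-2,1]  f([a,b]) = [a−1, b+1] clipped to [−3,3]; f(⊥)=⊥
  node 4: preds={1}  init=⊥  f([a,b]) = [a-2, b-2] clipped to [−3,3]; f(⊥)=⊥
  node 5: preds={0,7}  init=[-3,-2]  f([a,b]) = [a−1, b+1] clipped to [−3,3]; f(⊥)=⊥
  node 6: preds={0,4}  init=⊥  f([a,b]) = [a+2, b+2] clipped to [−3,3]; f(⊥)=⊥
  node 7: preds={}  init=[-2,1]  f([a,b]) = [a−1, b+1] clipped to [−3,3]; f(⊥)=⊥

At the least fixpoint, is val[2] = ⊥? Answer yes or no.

no

Iteration log — 17 steps:
  step 1. node 0  ⊔preds=[1,2]  new=[0,3]  old=⊥  +wl: 
  step 2. node 1  ⊔preds=[0,3]  new=[-1,3]  old=[1,2]  +wl: 0
  step 3. node 2  ⊔preds=[-2,1]  new=[-3,3]  old=[1,2]  +wl: 
  step 4. node 3  ⊔preds=⊥  new=[-2,1]  stable
  step 5. node 4  ⊔preds=[-1,3]  new=[-3,1]  old=⊥  +wl: 
  step 6. node 5  ⊔preds=[-2,3]  new=[-3,3]  old=[-3,-2]  +wl: 
  step 7. node 6  ⊔preds=[-3,3]  new=[-1,3]  old=⊥  +wl: 
  step 8. node 7  ⊔preds=⊥  new=[-2,1]  stable
  step 9. node 0  ⊔preds=[-1,3]  new=[-2,3]  old=[0,3]  +wl: 1,5,6
  step 10. node 1  ⊔preds=[-2,3]  new=[-3,3]  old=[-1,3]  +wl: 0,4
  step 11. node 5  ⊔preds=[-2,3]  new=[-3,3]  stable
  step 12. node 6  ⊔preds=[-3,3]  new=[-1,3]  stable
  step 13. node 0  ⊔preds=[-3,3]  new=[-3,3]  old=[-2,3]  +wl: 1,5,6
  step 14. node 4  ⊔preds=[-3,3]  new=[-3,1]  stable
  step 15. node 1  ⊔preds=[-3,3]  new=[-3,3]  stable
  step 16. node 5  ⊔preds=[-3,3]  new=[-3,3]  stable
  step 17. node 6  ⊔preds=[-3,3]  new=[-1,3]  stable

Least fixpoint reached:
  node 0: [-3,3]
  node 1: [-3,3]
  node 2: [-3,3]
  node 3: [-2,1]
  node 4: [-3,1]
  node 5: [-3,3]
  node 6: [-1,3]
  node 7: [-2,1]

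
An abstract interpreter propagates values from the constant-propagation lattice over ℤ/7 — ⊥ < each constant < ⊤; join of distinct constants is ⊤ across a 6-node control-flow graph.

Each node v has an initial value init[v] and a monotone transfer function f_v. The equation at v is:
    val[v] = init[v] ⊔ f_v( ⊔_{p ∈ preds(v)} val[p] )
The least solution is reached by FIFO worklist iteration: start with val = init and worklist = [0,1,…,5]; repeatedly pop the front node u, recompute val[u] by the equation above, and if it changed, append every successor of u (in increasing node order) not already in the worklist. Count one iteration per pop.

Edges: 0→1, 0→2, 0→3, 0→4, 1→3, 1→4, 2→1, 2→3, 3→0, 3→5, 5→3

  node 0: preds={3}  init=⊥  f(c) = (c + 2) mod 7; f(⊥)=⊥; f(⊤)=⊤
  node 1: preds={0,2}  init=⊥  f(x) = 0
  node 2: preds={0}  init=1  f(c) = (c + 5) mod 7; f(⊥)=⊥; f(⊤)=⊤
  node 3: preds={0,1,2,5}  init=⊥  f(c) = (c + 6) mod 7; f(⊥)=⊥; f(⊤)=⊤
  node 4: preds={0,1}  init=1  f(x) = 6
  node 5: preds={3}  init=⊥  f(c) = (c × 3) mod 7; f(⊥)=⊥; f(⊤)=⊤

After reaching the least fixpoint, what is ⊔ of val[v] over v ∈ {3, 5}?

⊤

Worklist (13 pops):
  #1 pop 0: in=⊥ → ⊥ (no change)
  #2 pop 1: in=1 → 0 (was ⊥); enqueue []
  #3 pop 2: in=⊥ → 1 (no change)
  #4 pop 3: in=⊤ → ⊤ (was ⊥); enqueue [0]
  #5 pop 4: in=0 → ⊤ (was 1); enqueue []
  #6 pop 5: in=⊤ → ⊤ (was ⊥); enqueue [3]
  #7 pop 0: in=⊤ → ⊤ (was ⊥); enqueue [1,2,4]
  #8 pop 3: in=⊤ → ⊤ (no change)
  #9 pop 1: in=⊤ → 0 (no change)
  #10 pop 2: in=⊤ → ⊤ (was 1); enqueue [1,3]
  #11 pop 4: in=⊤ → ⊤ (no change)
  #12 pop 1: in=⊤ → 0 (no change)
  #13 pop 3: in=⊤ → ⊤ (no change)

Fixpoint:
  val[0] = ⊤
  val[1] = 0
  val[2] = ⊤
  val[3] = ⊤
  val[4] = ⊤
  val[5] = ⊤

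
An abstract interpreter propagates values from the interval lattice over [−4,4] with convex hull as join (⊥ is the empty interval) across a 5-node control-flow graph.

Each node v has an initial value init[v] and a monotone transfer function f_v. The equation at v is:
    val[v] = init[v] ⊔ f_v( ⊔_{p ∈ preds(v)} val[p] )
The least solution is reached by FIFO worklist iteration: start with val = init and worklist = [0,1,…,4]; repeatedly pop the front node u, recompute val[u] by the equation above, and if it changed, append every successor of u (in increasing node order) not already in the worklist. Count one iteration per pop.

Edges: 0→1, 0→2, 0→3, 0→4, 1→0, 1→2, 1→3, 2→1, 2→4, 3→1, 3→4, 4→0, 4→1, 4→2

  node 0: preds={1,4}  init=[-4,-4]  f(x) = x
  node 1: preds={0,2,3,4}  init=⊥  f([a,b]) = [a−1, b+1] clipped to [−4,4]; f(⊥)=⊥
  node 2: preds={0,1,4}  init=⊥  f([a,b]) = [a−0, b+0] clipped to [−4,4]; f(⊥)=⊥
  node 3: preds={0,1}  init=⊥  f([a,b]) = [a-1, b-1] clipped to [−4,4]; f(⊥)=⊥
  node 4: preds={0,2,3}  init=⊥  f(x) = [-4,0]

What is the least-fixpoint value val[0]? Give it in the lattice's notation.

Iteration log — 30 steps:
  step 1. node 0  ⊔preds=⊥  new=[-4,-4]  stable
  step 2. node 1  ⊔preds=[-4,-4]  new=[-4,-3]  old=⊥  +wl: 0
  step 3. node 2  ⊔preds=[-4,-3]  new=[-4,-3]  old=⊥  +wl: 1
  step 4. node 3  ⊔preds=[-4,-3]  new=[-4,-4]  old=⊥  +wl: 
  step 5. node 4  ⊔preds=[-4,-3]  new=[-4,0]  old=⊥  +wl: 2
  step 6. node 0  ⊔preds=[-4,0]  new=[-4,0]  old=[-4,-4]  +wl: 3,4
  step 7. node 1  ⊔preds=[-4,0]  new=[-4,1]  old=[-4,-3]  +wl: 0
  step 8. node 2  ⊔preds=[-4,1]  new=[-4,1]  old=[-4,-3]  +wl: 1
  step 9. node 3  ⊔preds=[-4,1]  new=[-4,0]  old=[-4,-4]  +wl: 
  step 10. node 4  ⊔preds=[-4,1]  new=[-4,0]  stable
  step 11. node 0  ⊔preds=[-4,1]  new=[-4,1]  old=[-4,0]  +wl: 2,3,4
  step 12. node 1  ⊔preds=[-4,1]  new=[-4,2]  old=[-4,1]  +wl: 0
  step 13. node 2  ⊔preds=[-4,2]  new=[-4,2]  old=[-4,1]  +wl: 1
  step 14. node 3  ⊔preds=[-4,2]  new=[-4,1]  old=[-4,0]  +wl: 
  step 15. node 4  ⊔preds=[-4,2]  new=[-4,0]  stable
  step 16. node 0  ⊔preds=[-4,2]  new=[-4,2]  old=[-4,1]  +wl: 2,3,4
  step 17. node 1  ⊔preds=[-4,2]  new=[-4,3]  old=[-4,2]  +wl: 0
  step 18. node 2  ⊔preds=[-4,3]  new=[-4,3]  old=[-4,2]  +wl: 1
  step 19. node 3  ⊔preds=[-4,3]  new=[-4,2]  old=[-4,1]  +wl: 
  step 20. node 4  ⊔preds=[-4,3]  new=[-4,0]  stable
  step 21. node 0  ⊔preds=[-4,3]  new=[-4,3]  old=[-4,2]  +wl: 2,3,4
  step 22. node 1  ⊔preds=[-4,3]  new=[-4,4]  old=[-4,3]  +wl: 0
  step 23. node 2  ⊔preds=[-4,4]  new=[-4,4]  old=[-4,3]  +wl: 1
  step 24. node 3  ⊔preds=[-4,4]  new=[-4,3]  old=[-4,2]  +wl: 
  step 25. node 4  ⊔preds=[-4,4]  new=[-4,0]  stable
  step 26. node 0  ⊔preds=[-4,4]  new=[-4,4]  old=[-4,3]  +wl: 2,3,4
  step 27. node 1  ⊔preds=[-4,4]  new=[-4,4]  stable
  step 28. node 2  ⊔preds=[-4,4]  new=[-4,4]  stable
  step 29. node 3  ⊔preds=[-4,4]  new=[-4,3]  stable
  step 30. node 4  ⊔preds=[-4,4]  new=[-4,0]  stable

Least fixpoint reached:
  node 0: [-4,4]
  node 1: [-4,4]
  node 2: [-4,4]
  node 3: [-4,3]
  node 4: [-4,0]

[-4,4]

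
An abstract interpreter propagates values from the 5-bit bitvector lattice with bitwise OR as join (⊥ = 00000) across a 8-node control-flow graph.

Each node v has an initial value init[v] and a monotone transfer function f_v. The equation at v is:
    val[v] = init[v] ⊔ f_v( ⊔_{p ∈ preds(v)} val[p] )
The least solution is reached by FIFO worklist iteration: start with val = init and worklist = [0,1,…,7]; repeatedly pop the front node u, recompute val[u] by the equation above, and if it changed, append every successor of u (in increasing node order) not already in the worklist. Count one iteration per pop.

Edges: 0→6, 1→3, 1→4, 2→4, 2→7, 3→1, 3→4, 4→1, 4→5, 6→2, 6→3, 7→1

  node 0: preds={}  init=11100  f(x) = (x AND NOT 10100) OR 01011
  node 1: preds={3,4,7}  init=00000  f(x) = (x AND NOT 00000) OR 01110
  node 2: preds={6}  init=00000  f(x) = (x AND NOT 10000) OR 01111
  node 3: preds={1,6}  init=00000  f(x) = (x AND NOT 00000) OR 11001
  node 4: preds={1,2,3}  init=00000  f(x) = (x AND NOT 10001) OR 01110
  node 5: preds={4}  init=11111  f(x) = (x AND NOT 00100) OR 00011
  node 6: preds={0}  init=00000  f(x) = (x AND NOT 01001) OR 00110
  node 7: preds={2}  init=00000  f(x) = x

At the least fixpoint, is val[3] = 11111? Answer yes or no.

yes

Trace (12 dequeues):
  [1] u=0 | in 00000 | out 11111 | prev 11100 | push {}
  [2] u=1 | in 00000 | out 01110 | prev 00000 | push {}
  [3] u=2 | in 00000 | out 01111 | prev 00000 | push {}
  [4] u=3 | in 01110 | out 11111 | prev 00000 | push {1}
  [5] u=4 | in 11111 | out 01110 | prev 00000 | push {}
  [6] u=5 | in 01110 | out 11111 | ==
  [7] u=6 | in 11111 | out 10110 | prev 00000 | push {2,3}
  [8] u=7 | in 01111 | out 01111 | prev 00000 | push {}
  [9] u=1 | in 11111 | out 11111 | prev 01110 | push {4}
  [10] u=2 | in 10110 | out 01111 | ==
  [11] u=3 | in 11111 | out 11111 | ==
  [12] u=4 | in 11111 | out 01110 | ==

Converged values:
  [0] 11111
  [1] 11111
  [2] 01111
  [3] 11111
  [4] 01110
  [5] 11111
  [6] 10110
  [7] 01111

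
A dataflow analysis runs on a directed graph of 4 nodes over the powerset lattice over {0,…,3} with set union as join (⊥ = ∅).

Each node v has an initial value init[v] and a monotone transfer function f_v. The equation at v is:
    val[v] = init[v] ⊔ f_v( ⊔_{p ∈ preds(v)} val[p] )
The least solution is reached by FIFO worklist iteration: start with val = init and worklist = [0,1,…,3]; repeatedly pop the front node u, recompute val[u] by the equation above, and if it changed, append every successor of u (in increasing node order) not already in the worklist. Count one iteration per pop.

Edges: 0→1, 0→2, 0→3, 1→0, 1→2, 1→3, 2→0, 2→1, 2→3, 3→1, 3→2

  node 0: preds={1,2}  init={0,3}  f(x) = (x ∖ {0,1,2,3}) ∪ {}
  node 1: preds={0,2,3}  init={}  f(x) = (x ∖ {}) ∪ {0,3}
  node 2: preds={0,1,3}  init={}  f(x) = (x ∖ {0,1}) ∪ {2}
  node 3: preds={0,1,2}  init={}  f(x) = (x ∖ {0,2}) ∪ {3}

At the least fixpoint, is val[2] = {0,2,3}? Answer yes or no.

Trace (9 dequeues):
  [1] u=0 | in {} | out {0,3} | ==
  [2] u=1 | in {0,3} | out {0,3} | prev {} | push {0}
  [3] u=2 | in {0,3} | out {2,3} | prev {} | push {1}
  [4] u=3 | in {0,2,3} | out {3} | prev {} | push {2}
  [5] u=0 | in {0,2,3} | out {0,3} | ==
  [6] u=1 | in {0,2,3} | out {0,2,3} | prev {0,3} | push {0,3}
  [7] u=2 | in {0,2,3} | out {2,3} | ==
  [8] u=0 | in {0,2,3} | out {0,3} | ==
  [9] u=3 | in {0,2,3} | out {3} | ==

Converged values:
  [0] {0,3}
  [1] {0,2,3}
  [2] {2,3}
  [3] {3}

no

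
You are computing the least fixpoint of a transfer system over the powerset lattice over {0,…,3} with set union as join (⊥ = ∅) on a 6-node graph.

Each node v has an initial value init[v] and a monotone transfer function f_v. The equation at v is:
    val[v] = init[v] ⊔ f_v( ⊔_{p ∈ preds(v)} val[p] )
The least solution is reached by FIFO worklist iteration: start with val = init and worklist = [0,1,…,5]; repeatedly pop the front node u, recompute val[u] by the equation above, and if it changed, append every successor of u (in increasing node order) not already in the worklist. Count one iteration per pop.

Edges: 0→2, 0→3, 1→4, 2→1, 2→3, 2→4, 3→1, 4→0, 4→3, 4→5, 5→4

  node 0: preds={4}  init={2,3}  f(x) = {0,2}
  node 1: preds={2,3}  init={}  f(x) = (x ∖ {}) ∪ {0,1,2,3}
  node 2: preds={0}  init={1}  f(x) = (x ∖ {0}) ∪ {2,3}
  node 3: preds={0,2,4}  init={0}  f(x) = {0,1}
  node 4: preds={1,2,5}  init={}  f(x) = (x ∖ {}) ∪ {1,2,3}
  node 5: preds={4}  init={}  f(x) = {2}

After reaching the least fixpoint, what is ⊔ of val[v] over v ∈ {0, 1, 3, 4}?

{0,1,2,3}

Iteration log — 10 steps:
  step 1. node 0  ⊔preds={}  new={0,2,3}  old={2,3}  +wl: 
  step 2. node 1  ⊔preds={0,1}  new={0,1,2,3}  old={}  +wl: 
  step 3. node 2  ⊔preds={0,2,3}  new={1,2,3}  old={1}  +wl: 1
  step 4. node 3  ⊔preds={0,1,2,3}  new={0,1}  old={0}  +wl: 
  step 5. node 4  ⊔preds={0,1,2,3}  new={0,1,2,3}  old={}  +wl: 0,3
  step 6. node 5  ⊔preds={0,1,2,3}  new={2}  old={}  +wl: 4
  step 7. node 1  ⊔preds={0,1,2,3}  new={0,1,2,3}  stable
  step 8. node 0  ⊔preds={0,1,2,3}  new={0,2,3}  stable
  step 9. node 3  ⊔preds={0,1,2,3}  new={0,1}  stable
  step 10. node 4  ⊔preds={0,1,2,3}  new={0,1,2,3}  stable

Least fixpoint reached:
  node 0: {0,2,3}
  node 1: {0,1,2,3}
  node 2: {1,2,3}
  node 3: {0,1}
  node 4: {0,1,2,3}
  node 5: {2}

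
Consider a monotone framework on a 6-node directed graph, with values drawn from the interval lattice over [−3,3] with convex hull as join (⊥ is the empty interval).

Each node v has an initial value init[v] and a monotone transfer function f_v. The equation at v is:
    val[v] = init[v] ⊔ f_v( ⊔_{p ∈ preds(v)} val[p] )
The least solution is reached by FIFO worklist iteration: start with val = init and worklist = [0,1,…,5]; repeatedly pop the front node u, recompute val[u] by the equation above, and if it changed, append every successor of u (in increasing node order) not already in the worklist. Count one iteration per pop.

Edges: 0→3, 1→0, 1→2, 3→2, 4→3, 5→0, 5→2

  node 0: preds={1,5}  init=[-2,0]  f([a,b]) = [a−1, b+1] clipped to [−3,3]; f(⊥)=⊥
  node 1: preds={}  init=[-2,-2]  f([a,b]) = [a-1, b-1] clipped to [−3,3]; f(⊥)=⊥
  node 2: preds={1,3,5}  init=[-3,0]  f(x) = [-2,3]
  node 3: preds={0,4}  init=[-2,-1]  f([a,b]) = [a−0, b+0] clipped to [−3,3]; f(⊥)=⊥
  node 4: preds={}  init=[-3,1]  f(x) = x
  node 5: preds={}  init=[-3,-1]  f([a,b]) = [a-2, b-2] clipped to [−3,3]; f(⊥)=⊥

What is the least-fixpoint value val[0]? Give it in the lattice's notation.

Iteration log — 7 steps:
  step 1. node 0  ⊔preds=[-3,-1]  new=[-3,0]  old=[-2,0]  +wl: 
  step 2. node 1  ⊔preds=⊥  new=[-2,-2]  stable
  step 3. node 2  ⊔preds=[-3,-1]  new=[-3,3]  old=[-3,0]  +wl: 
  step 4. node 3  ⊔preds=[-3,1]  new=[-3,1]  old=[-2,-1]  +wl: 2
  step 5. node 4  ⊔preds=⊥  new=[-3,1]  stable
  step 6. node 5  ⊔preds=⊥  new=[-3,-1]  stable
  step 7. node 2  ⊔preds=[-3,1]  new=[-3,3]  stable

Least fixpoint reached:
  node 0: [-3,0]
  node 1: [-2,-2]
  node 2: [-3,3]
  node 3: [-3,1]
  node 4: [-3,1]
  node 5: [-3,-1]

[-3,0]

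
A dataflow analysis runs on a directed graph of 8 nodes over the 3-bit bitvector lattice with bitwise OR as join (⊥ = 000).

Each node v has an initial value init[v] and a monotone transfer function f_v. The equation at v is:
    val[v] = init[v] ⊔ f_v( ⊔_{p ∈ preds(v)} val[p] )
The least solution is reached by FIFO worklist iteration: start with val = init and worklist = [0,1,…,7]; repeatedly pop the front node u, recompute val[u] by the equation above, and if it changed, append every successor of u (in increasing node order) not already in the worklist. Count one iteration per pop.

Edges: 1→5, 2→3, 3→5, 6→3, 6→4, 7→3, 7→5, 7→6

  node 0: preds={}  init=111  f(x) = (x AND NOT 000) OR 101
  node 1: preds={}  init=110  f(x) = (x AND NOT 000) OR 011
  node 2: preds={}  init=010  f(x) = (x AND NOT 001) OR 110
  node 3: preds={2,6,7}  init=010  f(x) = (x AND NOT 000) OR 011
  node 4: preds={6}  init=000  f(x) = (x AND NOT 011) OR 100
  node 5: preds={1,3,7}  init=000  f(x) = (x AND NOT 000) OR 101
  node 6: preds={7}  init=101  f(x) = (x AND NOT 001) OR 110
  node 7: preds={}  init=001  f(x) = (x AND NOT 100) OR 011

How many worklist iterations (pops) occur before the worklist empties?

12

Trace (12 dequeues):
  [1] u=0 | in 000 | out 111 | ==
  [2] u=1 | in 000 | out 111 | prev 110 | push {}
  [3] u=2 | in 000 | out 110 | prev 010 | push {}
  [4] u=3 | in 111 | out 111 | prev 010 | push {}
  [5] u=4 | in 101 | out 100 | prev 000 | push {}
  [6] u=5 | in 111 | out 111 | prev 000 | push {}
  [7] u=6 | in 001 | out 111 | prev 101 | push {3,4}
  [8] u=7 | in 000 | out 011 | prev 001 | push {5,6}
  [9] u=3 | in 111 | out 111 | ==
  [10] u=4 | in 111 | out 100 | ==
  [11] u=5 | in 111 | out 111 | ==
  [12] u=6 | in 011 | out 111 | ==

Converged values:
  [0] 111
  [1] 111
  [2] 110
  [3] 111
  [4] 100
  [5] 111
  [6] 111
  [7] 011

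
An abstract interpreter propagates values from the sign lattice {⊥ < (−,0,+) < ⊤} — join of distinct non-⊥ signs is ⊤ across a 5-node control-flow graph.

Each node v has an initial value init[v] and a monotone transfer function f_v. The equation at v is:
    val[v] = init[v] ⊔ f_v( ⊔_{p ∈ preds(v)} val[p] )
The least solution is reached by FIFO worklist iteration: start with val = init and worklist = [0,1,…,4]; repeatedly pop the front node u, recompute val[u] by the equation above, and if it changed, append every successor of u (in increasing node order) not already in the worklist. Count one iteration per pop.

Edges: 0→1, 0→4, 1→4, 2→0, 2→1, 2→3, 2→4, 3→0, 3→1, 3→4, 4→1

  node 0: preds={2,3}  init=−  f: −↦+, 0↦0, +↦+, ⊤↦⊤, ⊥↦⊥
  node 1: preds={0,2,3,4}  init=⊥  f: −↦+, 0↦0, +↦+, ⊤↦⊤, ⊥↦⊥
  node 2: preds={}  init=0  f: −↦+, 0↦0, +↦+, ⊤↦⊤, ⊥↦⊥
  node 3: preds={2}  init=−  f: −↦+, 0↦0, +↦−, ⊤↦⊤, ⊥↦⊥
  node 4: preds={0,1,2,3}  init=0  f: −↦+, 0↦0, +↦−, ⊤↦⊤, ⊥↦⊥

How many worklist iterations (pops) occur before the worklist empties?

7

Iteration log — 7 steps:
  step 1. node 0  ⊔preds=⊤  new=⊤  old=−  +wl: 
  step 2. node 1  ⊔preds=⊤  new=⊤  old=⊥  +wl: 
  step 3. node 2  ⊔preds=⊥  new=0  stable
  step 4. node 3  ⊔preds=0  new=⊤  old=−  +wl: 0,1
  step 5. node 4  ⊔preds=⊤  new=⊤  old=0  +wl: 
  step 6. node 0  ⊔preds=⊤  new=⊤  stable
  step 7. node 1  ⊔preds=⊤  new=⊤  stable

Least fixpoint reached:
  node 0: ⊤
  node 1: ⊤
  node 2: 0
  node 3: ⊤
  node 4: ⊤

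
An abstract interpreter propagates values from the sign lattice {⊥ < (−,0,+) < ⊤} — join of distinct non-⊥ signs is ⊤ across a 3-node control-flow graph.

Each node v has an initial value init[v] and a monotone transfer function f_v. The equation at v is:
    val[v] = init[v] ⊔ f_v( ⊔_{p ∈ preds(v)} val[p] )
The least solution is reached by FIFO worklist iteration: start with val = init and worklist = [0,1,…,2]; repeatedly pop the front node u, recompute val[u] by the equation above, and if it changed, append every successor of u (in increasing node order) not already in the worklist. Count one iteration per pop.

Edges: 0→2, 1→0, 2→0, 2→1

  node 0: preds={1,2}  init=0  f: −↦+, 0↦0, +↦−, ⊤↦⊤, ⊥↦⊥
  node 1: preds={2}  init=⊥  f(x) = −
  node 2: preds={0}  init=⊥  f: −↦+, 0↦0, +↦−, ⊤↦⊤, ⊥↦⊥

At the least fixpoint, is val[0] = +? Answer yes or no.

no

Iteration log — 8 steps:
  step 1. node 0  ⊔preds=⊥  new=0  stable
  step 2. node 1  ⊔preds=⊥  new=−  old=⊥  +wl: 0
  step 3. node 2  ⊔preds=0  new=0  old=⊥  +wl: 1
  step 4. node 0  ⊔preds=⊤  new=⊤  old=0  +wl: 2
  step 5. node 1  ⊔preds=0  new=−  stable
  step 6. node 2  ⊔preds=⊤  new=⊤  old=0  +wl: 0,1
  step 7. node 0  ⊔preds=⊤  new=⊤  stable
  step 8. node 1  ⊔preds=⊤  new=−  stable

Least fixpoint reached:
  node 0: ⊤
  node 1: −
  node 2: ⊤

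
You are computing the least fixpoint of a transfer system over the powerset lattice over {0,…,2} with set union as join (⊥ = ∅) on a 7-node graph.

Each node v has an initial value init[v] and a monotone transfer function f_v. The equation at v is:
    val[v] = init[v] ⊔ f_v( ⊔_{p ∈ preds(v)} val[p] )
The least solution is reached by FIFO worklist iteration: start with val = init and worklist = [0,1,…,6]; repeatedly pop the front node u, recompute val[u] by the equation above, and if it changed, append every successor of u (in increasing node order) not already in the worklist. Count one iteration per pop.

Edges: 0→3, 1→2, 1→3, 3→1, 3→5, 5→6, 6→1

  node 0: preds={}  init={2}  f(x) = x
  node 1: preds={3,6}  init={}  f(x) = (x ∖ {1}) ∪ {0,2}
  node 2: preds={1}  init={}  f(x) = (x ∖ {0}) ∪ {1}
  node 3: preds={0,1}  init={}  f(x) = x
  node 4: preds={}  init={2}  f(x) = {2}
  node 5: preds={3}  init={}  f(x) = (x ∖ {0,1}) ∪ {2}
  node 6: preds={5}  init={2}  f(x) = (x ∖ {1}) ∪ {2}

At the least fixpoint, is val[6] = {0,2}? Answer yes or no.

Iteration log — 8 steps:
  step 1. node 0  ⊔preds={}  new={2}  stable
  step 2. node 1  ⊔preds={2}  new={0,2}  old={}  +wl: 
  step 3. node 2  ⊔preds={0,2}  new={1,2}  old={}  +wl: 
  step 4. node 3  ⊔preds={0,2}  new={0,2}  old={}  +wl: 1
  step 5. node 4  ⊔preds={}  new={2}  stable
  step 6. node 5  ⊔preds={0,2}  new={2}  old={}  +wl: 
  step 7. node 6  ⊔preds={2}  new={2}  stable
  step 8. node 1  ⊔preds={0,2}  new={0,2}  stable

Least fixpoint reached:
  node 0: {2}
  node 1: {0,2}
  node 2: {1,2}
  node 3: {0,2}
  node 4: {2}
  node 5: {2}
  node 6: {2}

no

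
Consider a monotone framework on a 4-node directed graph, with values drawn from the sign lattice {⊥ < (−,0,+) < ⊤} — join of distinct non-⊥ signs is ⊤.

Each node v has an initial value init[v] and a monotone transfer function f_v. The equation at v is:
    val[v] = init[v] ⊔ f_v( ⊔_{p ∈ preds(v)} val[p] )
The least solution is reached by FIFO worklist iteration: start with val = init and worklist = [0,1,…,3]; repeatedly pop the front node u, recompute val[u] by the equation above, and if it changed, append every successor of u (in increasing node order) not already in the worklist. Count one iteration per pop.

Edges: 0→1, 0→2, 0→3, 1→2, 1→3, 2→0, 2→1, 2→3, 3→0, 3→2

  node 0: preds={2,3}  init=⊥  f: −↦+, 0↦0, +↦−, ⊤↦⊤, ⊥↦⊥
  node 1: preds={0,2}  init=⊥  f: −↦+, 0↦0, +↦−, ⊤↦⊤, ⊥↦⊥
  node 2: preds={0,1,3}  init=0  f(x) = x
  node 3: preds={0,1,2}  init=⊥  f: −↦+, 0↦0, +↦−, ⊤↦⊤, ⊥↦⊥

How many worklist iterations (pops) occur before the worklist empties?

Trace (6 dequeues):
  [1] u=0 | in 0 | out 0 | prev ⊥ | push {}
  [2] u=1 | in 0 | out 0 | prev ⊥ | push {}
  [3] u=2 | in 0 | out 0 | ==
  [4] u=3 | in 0 | out 0 | prev ⊥ | push {0,2}
  [5] u=0 | in 0 | out 0 | ==
  [6] u=2 | in 0 | out 0 | ==

Converged values:
  [0] 0
  [1] 0
  [2] 0
  [3] 0

6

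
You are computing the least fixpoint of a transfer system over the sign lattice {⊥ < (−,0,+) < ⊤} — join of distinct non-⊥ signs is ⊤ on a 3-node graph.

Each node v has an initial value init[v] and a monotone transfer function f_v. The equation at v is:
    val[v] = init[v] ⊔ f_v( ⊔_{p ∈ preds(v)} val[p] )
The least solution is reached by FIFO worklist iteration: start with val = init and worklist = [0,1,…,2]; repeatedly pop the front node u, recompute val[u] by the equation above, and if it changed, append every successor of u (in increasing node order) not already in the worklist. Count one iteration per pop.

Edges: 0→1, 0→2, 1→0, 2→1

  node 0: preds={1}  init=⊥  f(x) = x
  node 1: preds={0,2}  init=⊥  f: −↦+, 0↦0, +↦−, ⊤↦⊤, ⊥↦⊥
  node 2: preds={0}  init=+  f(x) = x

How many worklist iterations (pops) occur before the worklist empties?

9

Iteration log — 9 steps:
  step 1. node 0  ⊔preds=⊥  new=⊥  stable
  step 2. node 1  ⊔preds=+  new=−  old=⊥  +wl: 0
  step 3. node 2  ⊔preds=⊥  new=+  stable
  step 4. node 0  ⊔preds=−  new=−  old=⊥  +wl: 1,2
  step 5. node 1  ⊔preds=⊤  new=⊤  old=−  +wl: 0
  step 6. node 2  ⊔preds=−  new=⊤  old=+  +wl: 1
  step 7. node 0  ⊔preds=⊤  new=⊤  old=−  +wl: 2
  step 8. node 1  ⊔preds=⊤  new=⊤  stable
  step 9. node 2  ⊔preds=⊤  new=⊤  stable

Least fixpoint reached:
  node 0: ⊤
  node 1: ⊤
  node 2: ⊤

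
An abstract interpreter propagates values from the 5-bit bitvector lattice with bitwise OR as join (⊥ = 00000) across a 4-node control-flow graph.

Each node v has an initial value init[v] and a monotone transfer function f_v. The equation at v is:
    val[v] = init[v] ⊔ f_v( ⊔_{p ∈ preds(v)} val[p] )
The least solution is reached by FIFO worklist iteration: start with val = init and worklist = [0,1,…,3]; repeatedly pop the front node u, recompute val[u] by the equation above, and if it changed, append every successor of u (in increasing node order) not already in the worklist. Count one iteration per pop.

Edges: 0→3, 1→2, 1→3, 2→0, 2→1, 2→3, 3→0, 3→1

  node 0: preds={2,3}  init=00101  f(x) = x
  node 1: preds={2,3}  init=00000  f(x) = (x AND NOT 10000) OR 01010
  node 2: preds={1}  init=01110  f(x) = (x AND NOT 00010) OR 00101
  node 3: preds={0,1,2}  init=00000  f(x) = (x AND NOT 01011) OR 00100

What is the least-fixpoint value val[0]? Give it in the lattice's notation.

01111

Iteration log — 8 steps:
  step 1. node 0  ⊔preds=01110  new=01111  old=00101  +wl: 
  step 2. node 1  ⊔preds=01110  new=01110  old=00000  +wl: 
  step 3. node 2  ⊔preds=01110  new=01111  old=01110  +wl: 0,1
  step 4. node 3  ⊔preds=01111  new=00100  old=00000  +wl: 
  step 5. node 0  ⊔preds=01111  new=01111  stable
  step 6. node 1  ⊔preds=01111  new=01111  old=01110  +wl: 2,3
  step 7. node 2  ⊔preds=01111  new=01111  stable
  step 8. node 3  ⊔preds=01111  new=00100  stable

Least fixpoint reached:
  node 0: 01111
  node 1: 01111
  node 2: 01111
  node 3: 00100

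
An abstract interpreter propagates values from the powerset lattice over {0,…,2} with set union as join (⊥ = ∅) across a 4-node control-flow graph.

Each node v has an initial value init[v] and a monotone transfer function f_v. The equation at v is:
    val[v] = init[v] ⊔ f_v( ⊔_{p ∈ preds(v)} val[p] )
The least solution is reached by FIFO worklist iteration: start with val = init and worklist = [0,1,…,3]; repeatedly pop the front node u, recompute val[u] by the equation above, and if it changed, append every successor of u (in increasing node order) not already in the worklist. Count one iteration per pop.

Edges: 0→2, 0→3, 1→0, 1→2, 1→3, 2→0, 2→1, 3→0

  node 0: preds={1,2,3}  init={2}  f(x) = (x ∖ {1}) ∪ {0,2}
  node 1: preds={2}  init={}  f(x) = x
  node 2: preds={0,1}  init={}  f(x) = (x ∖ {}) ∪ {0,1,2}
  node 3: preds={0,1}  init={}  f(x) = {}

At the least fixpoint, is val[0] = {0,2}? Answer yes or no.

yes

Worklist (9 pops):
  #1 pop 0: in={} → {0,2} (was {2}); enqueue []
  #2 pop 1: in={} → {} (no change)
  #3 pop 2: in={0,2} → {0,1,2} (was {}); enqueue [0,1]
  #4 pop 3: in={0,2} → {} (no change)
  #5 pop 0: in={0,1,2} → {0,2} (no change)
  #6 pop 1: in={0,1,2} → {0,1,2} (was {}); enqueue [0,2,3]
  #7 pop 0: in={0,1,2} → {0,2} (no change)
  #8 pop 2: in={0,1,2} → {0,1,2} (no change)
  #9 pop 3: in={0,1,2} → {} (no change)

Fixpoint:
  val[0] = {0,2}
  val[1] = {0,1,2}
  val[2] = {0,1,2}
  val[3] = {}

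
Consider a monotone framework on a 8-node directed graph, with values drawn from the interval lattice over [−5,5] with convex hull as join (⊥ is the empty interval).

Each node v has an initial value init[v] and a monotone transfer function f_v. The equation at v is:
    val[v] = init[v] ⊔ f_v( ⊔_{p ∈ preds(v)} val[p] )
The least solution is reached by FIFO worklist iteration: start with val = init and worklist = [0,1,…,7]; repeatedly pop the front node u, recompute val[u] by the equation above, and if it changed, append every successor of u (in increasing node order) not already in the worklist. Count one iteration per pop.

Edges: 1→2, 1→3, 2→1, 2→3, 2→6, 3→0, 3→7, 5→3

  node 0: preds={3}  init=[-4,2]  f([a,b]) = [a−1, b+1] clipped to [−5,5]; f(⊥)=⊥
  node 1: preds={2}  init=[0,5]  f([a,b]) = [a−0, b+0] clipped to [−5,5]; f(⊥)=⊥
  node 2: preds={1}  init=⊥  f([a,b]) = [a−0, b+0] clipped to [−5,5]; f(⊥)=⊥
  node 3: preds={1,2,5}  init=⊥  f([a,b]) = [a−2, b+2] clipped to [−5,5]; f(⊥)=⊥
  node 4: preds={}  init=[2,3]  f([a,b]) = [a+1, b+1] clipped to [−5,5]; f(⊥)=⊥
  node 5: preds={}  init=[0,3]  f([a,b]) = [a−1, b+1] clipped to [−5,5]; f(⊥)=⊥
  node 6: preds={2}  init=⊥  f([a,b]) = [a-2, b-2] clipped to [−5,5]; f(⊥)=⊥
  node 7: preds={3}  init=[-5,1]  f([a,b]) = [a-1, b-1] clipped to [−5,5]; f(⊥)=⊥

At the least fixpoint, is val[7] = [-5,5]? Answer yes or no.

no

Worklist (10 pops):
  #1 pop 0: in=⊥ → [-4,2] (no change)
  #2 pop 1: in=⊥ → [0,5] (no change)
  #3 pop 2: in=[0,5] → [0,5] (was ⊥); enqueue [1]
  #4 pop 3: in=[0,5] → [-2,5] (was ⊥); enqueue [0]
  #5 pop 4: in=⊥ → [2,3] (no change)
  #6 pop 5: in=⊥ → [0,3] (no change)
  #7 pop 6: in=[0,5] → [-2,3] (was ⊥); enqueue []
  #8 pop 7: in=[-2,5] → [-5,4] (was [-5,1]); enqueue []
  #9 pop 1: in=[0,5] → [0,5] (no change)
  #10 pop 0: in=[-2,5] → [-4,5] (was [-4,2]); enqueue []

Fixpoint:
  val[0] = [-4,5]
  val[1] = [0,5]
  val[2] = [0,5]
  val[3] = [-2,5]
  val[4] = [2,3]
  val[5] = [0,3]
  val[6] = [-2,3]
  val[7] = [-5,4]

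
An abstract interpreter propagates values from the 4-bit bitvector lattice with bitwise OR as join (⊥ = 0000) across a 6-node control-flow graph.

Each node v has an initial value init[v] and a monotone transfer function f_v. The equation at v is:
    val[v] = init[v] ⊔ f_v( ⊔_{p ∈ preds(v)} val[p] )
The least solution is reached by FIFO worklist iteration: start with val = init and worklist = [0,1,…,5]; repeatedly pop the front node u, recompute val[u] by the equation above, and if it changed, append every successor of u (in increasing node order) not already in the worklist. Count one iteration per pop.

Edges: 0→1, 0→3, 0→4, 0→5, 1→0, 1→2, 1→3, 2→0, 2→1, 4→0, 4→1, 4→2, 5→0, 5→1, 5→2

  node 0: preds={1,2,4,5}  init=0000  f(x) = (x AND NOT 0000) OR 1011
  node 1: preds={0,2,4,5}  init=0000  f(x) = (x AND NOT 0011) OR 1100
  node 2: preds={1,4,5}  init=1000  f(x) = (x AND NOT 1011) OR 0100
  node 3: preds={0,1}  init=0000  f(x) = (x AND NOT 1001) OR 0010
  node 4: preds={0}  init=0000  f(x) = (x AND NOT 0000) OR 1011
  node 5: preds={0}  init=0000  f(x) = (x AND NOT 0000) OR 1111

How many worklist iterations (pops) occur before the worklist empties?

15

Iteration log — 15 steps:
  step 1. node 0  ⊔preds=1000  new=1011  old=0000  +wl: 
  step 2. node 1  ⊔preds=1011  new=1100  old=0000  +wl: 0
  step 3. node 2  ⊔preds=1100  new=1100  old=1000  +wl: 1
  step 4. node 3  ⊔preds=1111  new=0110  old=0000  +wl: 
  step 5. node 4  ⊔preds=1011  new=1011  old=0000  +wl: 2
  step 6. node 5  ⊔preds=1011  new=1111  old=0000  +wl: 
  step 7. node 0  ⊔preds=1111  new=1111  old=1011  +wl: 3,4,5
  step 8. node 1  ⊔preds=1111  new=1100  stable
  step 9. node 2  ⊔preds=1111  new=1100  stable
  step 10. node 3  ⊔preds=1111  new=0110  stable
  step 11. node 4  ⊔preds=1111  new=1111  old=1011  +wl: 0,1,2
  step 12. node 5  ⊔preds=1111  new=1111  stable
  step 13. node 0  ⊔preds=1111  new=1111  stable
  step 14. node 1  ⊔preds=1111  new=1100  stable
  step 15. node 2  ⊔preds=1111  new=1100  stable

Least fixpoint reached:
  node 0: 1111
  node 1: 1100
  node 2: 1100
  node 3: 0110
  node 4: 1111
  node 5: 1111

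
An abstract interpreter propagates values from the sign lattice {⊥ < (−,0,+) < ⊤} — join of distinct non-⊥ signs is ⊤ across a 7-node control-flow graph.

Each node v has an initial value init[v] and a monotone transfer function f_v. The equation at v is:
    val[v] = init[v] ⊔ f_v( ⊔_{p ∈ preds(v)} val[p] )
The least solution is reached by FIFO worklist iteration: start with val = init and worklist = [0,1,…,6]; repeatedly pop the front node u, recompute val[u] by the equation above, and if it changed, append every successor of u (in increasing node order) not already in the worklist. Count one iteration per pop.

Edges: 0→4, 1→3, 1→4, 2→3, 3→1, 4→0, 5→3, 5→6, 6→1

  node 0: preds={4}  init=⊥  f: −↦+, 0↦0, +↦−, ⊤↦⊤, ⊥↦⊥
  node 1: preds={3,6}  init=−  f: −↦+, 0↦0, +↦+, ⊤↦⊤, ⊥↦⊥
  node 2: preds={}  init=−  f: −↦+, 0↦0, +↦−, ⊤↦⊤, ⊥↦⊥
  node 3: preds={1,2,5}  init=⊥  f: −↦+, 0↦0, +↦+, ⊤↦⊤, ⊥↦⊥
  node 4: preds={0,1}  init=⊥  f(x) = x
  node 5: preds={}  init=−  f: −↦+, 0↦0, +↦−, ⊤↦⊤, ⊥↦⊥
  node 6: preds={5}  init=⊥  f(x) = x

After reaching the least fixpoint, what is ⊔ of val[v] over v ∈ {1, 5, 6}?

Trace (14 dequeues):
  [1] u=0 | in ⊥ | out ⊥ | ==
  [2] u=1 | in ⊥ | out − | ==
  [3] u=2 | in ⊥ | out − | ==
  [4] u=3 | in − | out + | prev ⊥ | push {1}
  [5] u=4 | in − | out − | prev ⊥ | push {0}
  [6] u=5 | in ⊥ | out − | ==
  [7] u=6 | in − | out − | prev ⊥ | push {}
  [8] u=1 | in ⊤ | out ⊤ | prev − | push {3,4}
  [9] u=0 | in − | out + | prev ⊥ | push {}
  [10] u=3 | in ⊤ | out ⊤ | prev + | push {1}
  [11] u=4 | in ⊤ | out ⊤ | prev − | push {0}
  [12] u=1 | in ⊤ | out ⊤ | ==
  [13] u=0 | in ⊤ | out ⊤ | prev + | push {4}
  [14] u=4 | in ⊤ | out ⊤ | ==

Converged values:
  [0] ⊤
  [1] ⊤
  [2] −
  [3] ⊤
  [4] ⊤
  [5] −
  [6] −

⊤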